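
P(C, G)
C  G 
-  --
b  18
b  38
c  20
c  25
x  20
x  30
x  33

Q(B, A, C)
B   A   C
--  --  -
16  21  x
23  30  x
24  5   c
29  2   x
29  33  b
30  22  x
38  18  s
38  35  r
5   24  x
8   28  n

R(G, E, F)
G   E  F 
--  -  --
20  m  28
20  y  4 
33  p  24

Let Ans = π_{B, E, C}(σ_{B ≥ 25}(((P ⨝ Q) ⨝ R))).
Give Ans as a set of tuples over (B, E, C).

Joining P and Q on C yields {(b, 18, 29, 33), (b, 38, 29, 33), (c, 20, 24, 5), (c, 25, 24, 5), (x, 20, 16, 21), (x, 20, 23, 30), (x, 20, 29, 2), (x, 20, 30, 22), (x, 20, 5, 24), (x, 30, 16, 21), (x, 30, 23, 30), (x, 30, 29, 2), (x, 30, 30, 22), (x, 30, 5, 24), (x, 33, 16, 21), (x, 33, 23, 30), (x, 33, 29, 2), (x, 33, 30, 22), (x, 33, 5, 24)}.
Joining (P ⨝ Q) and R on G yields {(c, 20, 24, 5, m, 28), (c, 20, 24, 5, y, 4), (x, 20, 16, 21, m, 28), (x, 20, 16, 21, y, 4), (x, 20, 23, 30, m, 28), (x, 20, 23, 30, y, 4), (x, 20, 29, 2, m, 28), (x, 20, 29, 2, y, 4), (x, 20, 30, 22, m, 28), (x, 20, 30, 22, y, 4), (x, 20, 5, 24, m, 28), (x, 20, 5, 24, y, 4), (x, 33, 16, 21, p, 24), (x, 33, 23, 30, p, 24), (x, 33, 29, 2, p, 24), (x, 33, 30, 22, p, 24), (x, 33, 5, 24, p, 24)}.
Apply σ_{B ≥ 25}; surviving tuples: {(x, 20, 29, 2, m, 28), (x, 20, 29, 2, y, 4), (x, 20, 30, 22, m, 28), (x, 20, 30, 22, y, 4), (x, 33, 29, 2, p, 24), (x, 33, 30, 22, p, 24)}
π[B, E, C]: project onto (B, E, C) → {(29, m, x), (29, p, x), (29, y, x), (30, m, x), (30, p, x), (30, y, x)}

{(29, m, x), (29, p, x), (29, y, x), (30, m, x), (30, p, x), (30, y, x)}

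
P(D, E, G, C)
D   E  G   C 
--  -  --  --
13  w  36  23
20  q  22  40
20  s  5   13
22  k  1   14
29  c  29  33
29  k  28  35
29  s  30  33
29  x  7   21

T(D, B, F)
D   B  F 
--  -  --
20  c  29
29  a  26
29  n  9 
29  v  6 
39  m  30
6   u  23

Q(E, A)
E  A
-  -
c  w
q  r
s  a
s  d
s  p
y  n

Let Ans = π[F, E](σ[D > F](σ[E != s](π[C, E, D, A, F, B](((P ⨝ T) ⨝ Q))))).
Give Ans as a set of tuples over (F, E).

{(26, c), (6, c), (9, c)}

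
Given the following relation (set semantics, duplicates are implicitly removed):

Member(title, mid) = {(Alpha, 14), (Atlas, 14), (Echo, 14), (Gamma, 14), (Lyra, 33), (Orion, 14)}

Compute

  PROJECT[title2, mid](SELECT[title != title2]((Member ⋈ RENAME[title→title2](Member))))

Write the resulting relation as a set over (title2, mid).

{(Alpha, 14), (Atlas, 14), (Echo, 14), (Gamma, 14), (Orion, 14)}

ρ[title→title2]: schema becomes (title2, mid); tuples unchanged.
Natural join on mid: {(Alpha, 14, Alpha), (Alpha, 14, Atlas), (Alpha, 14, Echo), (Alpha, 14, Gamma), (Alpha, 14, Orion), (Atlas, 14, Alpha), (Atlas, 14, Atlas), (Atlas, 14, Echo), (Atlas, 14, Gamma), (Atlas, 14, Orion), (Echo, 14, Alpha), (Echo, 14, Atlas), (Echo, 14, Echo), (Echo, 14, Gamma), (Echo, 14, Orion), (Gamma, 14, Alpha), (Gamma, 14, Atlas), (Gamma, 14, Echo), (Gamma, 14, Gamma), (Gamma, 14, Orion), (Lyra, 33, Lyra), (Orion, 14, Alpha), (Orion, 14, Atlas), (Orion, 14, Echo), (Orion, 14, Gamma), (Orion, 14, Orion)}
σ[title != title2]: keep tuples satisfying title != title2 → {(Alpha, 14, Atlas), (Alpha, 14, Echo), (Alpha, 14, Gamma), (Alpha, 14, Orion), (Atlas, 14, Alpha), (Atlas, 14, Echo), (Atlas, 14, Gamma), (Atlas, 14, Orion), (Echo, 14, Alpha), (Echo, 14, Atlas), (Echo, 14, Gamma), (Echo, 14, Orion), (Gamma, 14, Alpha), (Gamma, 14, Atlas), (Gamma, 14, Echo), (Gamma, 14, Orion), (Orion, 14, Alpha), (Orion, 14, Atlas), (Orion, 14, Echo), (Orion, 14, Gamma)}
Keep only column(s) title2, mid (15 duplicate(s) eliminated): {(Alpha, 14), (Atlas, 14), (Echo, 14), (Gamma, 14), (Orion, 14)}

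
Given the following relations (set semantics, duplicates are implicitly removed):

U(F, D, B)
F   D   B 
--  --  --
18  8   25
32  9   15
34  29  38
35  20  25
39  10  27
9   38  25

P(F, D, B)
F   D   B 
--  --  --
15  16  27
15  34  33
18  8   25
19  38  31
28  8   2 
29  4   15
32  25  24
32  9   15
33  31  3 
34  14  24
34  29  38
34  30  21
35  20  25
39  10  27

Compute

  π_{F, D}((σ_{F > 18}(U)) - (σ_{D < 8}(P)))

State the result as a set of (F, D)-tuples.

{(32, 9), (34, 29), (35, 20), (39, 10)}

σ[F > 18]: keep tuples satisfying F > 18 → {(32, 9, 15), (34, 29, 38), (35, 20, 25), (39, 10, 27)}
σ[D < 8]: keep tuples satisfying D < 8 → {(29, 4, 15)}
Set difference of the two operands is {(32, 9, 15), (34, 29, 38), (35, 20, 25), (39, 10, 27)}.
Projecting to F, D: {(32, 9), (34, 29), (35, 20), (39, 10)}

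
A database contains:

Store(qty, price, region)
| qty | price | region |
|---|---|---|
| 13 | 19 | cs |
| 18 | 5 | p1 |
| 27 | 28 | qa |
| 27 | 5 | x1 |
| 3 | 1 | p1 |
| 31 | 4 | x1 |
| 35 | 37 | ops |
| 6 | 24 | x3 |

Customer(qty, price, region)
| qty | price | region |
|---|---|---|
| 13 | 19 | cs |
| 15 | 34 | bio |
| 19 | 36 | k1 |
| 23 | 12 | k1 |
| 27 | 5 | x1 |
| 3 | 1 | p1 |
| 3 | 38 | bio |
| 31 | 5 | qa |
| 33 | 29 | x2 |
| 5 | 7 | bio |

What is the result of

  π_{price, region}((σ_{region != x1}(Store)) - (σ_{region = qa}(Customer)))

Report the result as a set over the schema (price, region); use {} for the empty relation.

σ[region != x1]: keep tuples satisfying region != x1 → {(13, 19, cs), (18, 5, p1), (27, 28, qa), (3, 1, p1), (35, 37, ops), (6, 24, x3)}
σ[region = qa]: keep tuples satisfying region = qa → {(31, 5, qa)}
Difference: {(13, 19, cs), (18, 5, p1), (27, 28, qa), (3, 1, p1), (35, 37, ops), (6, 24, x3)} with {(31, 5, qa)} → {(13, 19, cs), (18, 5, p1), (27, 28, qa), (3, 1, p1), (35, 37, ops), (6, 24, x3)}
Projecting to price, region: {(1, p1), (19, cs), (24, x3), (28, qa), (37, ops), (5, p1)}

{(1, p1), (19, cs), (24, x3), (28, qa), (37, ops), (5, p1)}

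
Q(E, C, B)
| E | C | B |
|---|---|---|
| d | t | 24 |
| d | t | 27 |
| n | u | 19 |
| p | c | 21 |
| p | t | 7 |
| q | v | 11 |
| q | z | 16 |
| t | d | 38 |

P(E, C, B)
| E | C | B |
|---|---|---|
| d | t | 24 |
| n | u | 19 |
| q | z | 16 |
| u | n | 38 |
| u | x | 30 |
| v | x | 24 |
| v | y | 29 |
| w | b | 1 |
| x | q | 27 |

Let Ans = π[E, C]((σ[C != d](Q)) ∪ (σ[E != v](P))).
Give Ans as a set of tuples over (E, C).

{(d, t), (n, u), (p, c), (p, t), (q, v), (q, z), (u, n), (u, x), (w, b), (x, q)}

Filtering on C != d leaves {(d, t, 24), (d, t, 27), (n, u, 19), (p, c, 21), (p, t, 7), (q, v, 11), (q, z, 16)}.
Filtering on E != v leaves {(d, t, 24), (n, u, 19), (q, z, 16), (u, n, 38), (u, x, 30), (w, b, 1), (x, q, 27)}.
Set union of the two operands is {(d, t, 24), (d, t, 27), (n, u, 19), (p, c, 21), (p, t, 7), (q, v, 11), (q, z, 16), (u, n, 38), (u, x, 30), (w, b, 1), (x, q, 27)}.
π[E, C]: project onto (E, C) (1 duplicate(s) eliminated) → {(d, t), (n, u), (p, c), (p, t), (q, v), (q, z), (u, n), (u, x), (w, b), (x, q)}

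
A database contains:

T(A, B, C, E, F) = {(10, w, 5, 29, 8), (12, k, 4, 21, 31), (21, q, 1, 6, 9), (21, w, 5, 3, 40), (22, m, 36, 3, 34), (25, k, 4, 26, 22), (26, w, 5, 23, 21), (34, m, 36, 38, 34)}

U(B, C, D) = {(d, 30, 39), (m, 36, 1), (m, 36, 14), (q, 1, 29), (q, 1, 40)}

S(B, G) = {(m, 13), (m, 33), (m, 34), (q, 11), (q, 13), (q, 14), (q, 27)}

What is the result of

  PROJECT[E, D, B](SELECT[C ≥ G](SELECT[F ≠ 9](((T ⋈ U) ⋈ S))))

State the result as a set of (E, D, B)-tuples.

{(3, 1, m), (3, 14, m), (38, 1, m), (38, 14, m)}

Natural join on B, C: {(21, q, 1, 6, 9, 29), (21, q, 1, 6, 9, 40), (22, m, 36, 3, 34, 1), (22, m, 36, 3, 34, 14), (34, m, 36, 38, 34, 1), (34, m, 36, 38, 34, 14)}
Natural join on B: {(21, q, 1, 6, 9, 29, 11), (21, q, 1, 6, 9, 29, 13), (21, q, 1, 6, 9, 29, 14), (21, q, 1, 6, 9, 29, 27), (21, q, 1, 6, 9, 40, 11), (21, q, 1, 6, 9, 40, 13), (21, q, 1, 6, 9, 40, 14), (21, q, 1, 6, 9, 40, 27), (22, m, 36, 3, 34, 1, 13), (22, m, 36, 3, 34, 1, 33), (22, m, 36, 3, 34, 1, 34), (22, m, 36, 3, 34, 14, 13), (22, m, 36, 3, 34, 14, 33), (22, m, 36, 3, 34, 14, 34), (34, m, 36, 38, 34, 1, 13), (34, m, 36, 38, 34, 1, 33), (34, m, 36, 38, 34, 1, 34), (34, m, 36, 38, 34, 14, 13), (34, m, 36, 38, 34, 14, 33), (34, m, 36, 38, 34, 14, 34)}
Filtering on F ≠ 9 leaves {(22, m, 36, 3, 34, 1, 13), (22, m, 36, 3, 34, 1, 33), (22, m, 36, 3, 34, 1, 34), (22, m, 36, 3, 34, 14, 13), (22, m, 36, 3, 34, 14, 33), (22, m, 36, 3, 34, 14, 34), (34, m, 36, 38, 34, 1, 13), (34, m, 36, 38, 34, 1, 33), (34, m, 36, 38, 34, 1, 34), (34, m, 36, 38, 34, 14, 13), (34, m, 36, 38, 34, 14, 33), (34, m, 36, 38, 34, 14, 34)}.
Filtering on C ≥ G leaves {(22, m, 36, 3, 34, 1, 13), (22, m, 36, 3, 34, 1, 33), (22, m, 36, 3, 34, 1, 34), (22, m, 36, 3, 34, 14, 13), (22, m, 36, 3, 34, 14, 33), (22, m, 36, 3, 34, 14, 34), (34, m, 36, 38, 34, 1, 13), (34, m, 36, 38, 34, 1, 33), (34, m, 36, 38, 34, 1, 34), (34, m, 36, 38, 34, 14, 13), (34, m, 36, 38, 34, 14, 33), (34, m, 36, 38, 34, 14, 34)}.
Projecting to E, D, B (8 duplicate(s) eliminated): {(3, 1, m), (3, 14, m), (38, 1, m), (38, 14, m)}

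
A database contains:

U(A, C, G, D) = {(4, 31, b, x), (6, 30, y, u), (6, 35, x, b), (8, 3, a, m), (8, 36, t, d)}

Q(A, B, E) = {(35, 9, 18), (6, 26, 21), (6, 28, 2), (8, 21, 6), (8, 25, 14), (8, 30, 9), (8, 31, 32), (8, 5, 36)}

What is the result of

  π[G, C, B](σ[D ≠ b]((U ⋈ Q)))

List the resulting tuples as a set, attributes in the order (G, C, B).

{(a, 3, 21), (a, 3, 25), (a, 3, 30), (a, 3, 31), (a, 3, 5), (t, 36, 21), (t, 36, 25), (t, 36, 30), (t, 36, 31), (t, 36, 5), (y, 30, 26), (y, 30, 28)}

Natural join on A: {(6, 30, y, u, 26, 21), (6, 30, y, u, 28, 2), (6, 35, x, b, 26, 21), (6, 35, x, b, 28, 2), (8, 3, a, m, 21, 6), (8, 3, a, m, 25, 14), (8, 3, a, m, 30, 9), (8, 3, a, m, 31, 32), (8, 3, a, m, 5, 36), (8, 36, t, d, 21, 6), (8, 36, t, d, 25, 14), (8, 36, t, d, 30, 9), (8, 36, t, d, 31, 32), (8, 36, t, d, 5, 36)}
Filtering on D ≠ b leaves {(6, 30, y, u, 26, 21), (6, 30, y, u, 28, 2), (8, 3, a, m, 21, 6), (8, 3, a, m, 25, 14), (8, 3, a, m, 30, 9), (8, 3, a, m, 31, 32), (8, 3, a, m, 5, 36), (8, 36, t, d, 21, 6), (8, 36, t, d, 25, 14), (8, 36, t, d, 30, 9), (8, 36, t, d, 31, 32), (8, 36, t, d, 5, 36)}.
π[G, C, B]: project onto (G, C, B) → {(a, 3, 21), (a, 3, 25), (a, 3, 30), (a, 3, 31), (a, 3, 5), (t, 36, 21), (t, 36, 25), (t, 36, 30), (t, 36, 31), (t, 36, 5), (y, 30, 26), (y, 30, 28)}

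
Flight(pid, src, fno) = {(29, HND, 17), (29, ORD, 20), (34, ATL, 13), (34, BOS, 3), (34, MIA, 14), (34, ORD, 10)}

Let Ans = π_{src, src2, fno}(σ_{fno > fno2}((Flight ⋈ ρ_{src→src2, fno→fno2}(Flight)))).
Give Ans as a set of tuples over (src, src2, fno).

{(ATL, BOS, 13), (ATL, ORD, 13), (MIA, ATL, 14), (MIA, BOS, 14), (MIA, ORD, 14), (ORD, BOS, 10), (ORD, HND, 20)}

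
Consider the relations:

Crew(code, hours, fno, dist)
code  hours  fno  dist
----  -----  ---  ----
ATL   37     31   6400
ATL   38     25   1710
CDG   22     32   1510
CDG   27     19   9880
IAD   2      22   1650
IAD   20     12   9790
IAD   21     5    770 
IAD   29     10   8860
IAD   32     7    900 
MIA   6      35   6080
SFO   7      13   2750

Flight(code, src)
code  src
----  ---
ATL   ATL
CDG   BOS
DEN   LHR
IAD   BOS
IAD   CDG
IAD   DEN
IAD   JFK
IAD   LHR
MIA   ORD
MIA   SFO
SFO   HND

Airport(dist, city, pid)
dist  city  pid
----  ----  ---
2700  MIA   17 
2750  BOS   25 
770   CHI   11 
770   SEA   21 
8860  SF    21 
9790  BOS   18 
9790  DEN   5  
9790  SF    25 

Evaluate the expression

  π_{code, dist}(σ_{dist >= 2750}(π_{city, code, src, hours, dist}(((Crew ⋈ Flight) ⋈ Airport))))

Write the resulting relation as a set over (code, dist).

Joining Crew and Flight on code yields {(ATL, 37, 31, 6400, ATL), (ATL, 38, 25, 1710, ATL), (CDG, 22, 32, 1510, BOS), (CDG, 27, 19, 9880, BOS), (IAD, 2, 22, 1650, BOS), (IAD, 2, 22, 1650, CDG), (IAD, 2, 22, 1650, DEN), (IAD, 2, 22, 1650, JFK), (IAD, 2, 22, 1650, LHR), (IAD, 20, 12, 9790, BOS), (IAD, 20, 12, 9790, CDG), (IAD, 20, 12, 9790, DEN), (IAD, 20, 12, 9790, JFK), (IAD, 20, 12, 9790, LHR), (IAD, 21, 5, 770, BOS), (IAD, 21, 5, 770, CDG), (IAD, 21, 5, 770, DEN), (IAD, 21, 5, 770, JFK), (IAD, 21, 5, 770, LHR), (IAD, 29, 10, 8860, BOS), (IAD, 29, 10, 8860, CDG), (IAD, 29, 10, 8860, DEN), (IAD, 29, 10, 8860, JFK), (IAD, 29, 10, 8860, LHR), (IAD, 32, 7, 900, BOS), (IAD, 32, 7, 900, CDG), (IAD, 32, 7, 900, DEN), (IAD, 32, 7, 900, JFK), (IAD, 32, 7, 900, LHR), (MIA, 6, 35, 6080, ORD), (MIA, 6, 35, 6080, SFO), (SFO, 7, 13, 2750, HND)}.
Joining (Crew ⋈ Flight) and Airport on dist yields {(IAD, 20, 12, 9790, BOS, BOS, 18), (IAD, 20, 12, 9790, BOS, DEN, 5), (IAD, 20, 12, 9790, BOS, SF, 25), (IAD, 20, 12, 9790, CDG, BOS, 18), (IAD, 20, 12, 9790, CDG, DEN, 5), (IAD, 20, 12, 9790, CDG, SF, 25), (IAD, 20, 12, 9790, DEN, BOS, 18), (IAD, 20, 12, 9790, DEN, DEN, 5), (IAD, 20, 12, 9790, DEN, SF, 25), (IAD, 20, 12, 9790, JFK, BOS, 18), (IAD, 20, 12, 9790, JFK, DEN, 5), (IAD, 20, 12, 9790, JFK, SF, 25), (IAD, 20, 12, 9790, LHR, BOS, 18), (IAD, 20, 12, 9790, LHR, DEN, 5), (IAD, 20, 12, 9790, LHR, SF, 25), (IAD, 21, 5, 770, BOS, CHI, 11), (IAD, 21, 5, 770, BOS, SEA, 21), (IAD, 21, 5, 770, CDG, CHI, 11), (IAD, 21, 5, 770, CDG, SEA, 21), (IAD, 21, 5, 770, DEN, CHI, 11), (IAD, 21, 5, 770, DEN, SEA, 21), (IAD, 21, 5, 770, JFK, CHI, 11), (IAD, 21, 5, 770, JFK, SEA, 21), (IAD, 21, 5, 770, LHR, CHI, 11), (IAD, 21, 5, 770, LHR, SEA, 21), (IAD, 29, 10, 8860, BOS, SF, 21), (IAD, 29, 10, 8860, CDG, SF, 21), (IAD, 29, 10, 8860, DEN, SF, 21), (IAD, 29, 10, 8860, JFK, SF, 21), (IAD, 29, 10, 8860, LHR, SF, 21), (SFO, 7, 13, 2750, HND, BOS, 25)}.
π[city, code, src, hours, dist]: project onto (city, code, src, hours, dist) → {(BOS, IAD, BOS, 20, 9790), (BOS, IAD, CDG, 20, 9790), (BOS, IAD, DEN, 20, 9790), (BOS, IAD, JFK, 20, 9790), (BOS, IAD, LHR, 20, 9790), (BOS, SFO, HND, 7, 2750), (CHI, IAD, BOS, 21, 770), (CHI, IAD, CDG, 21, 770), (CHI, IAD, DEN, 21, 770), (CHI, IAD, JFK, 21, 770), (CHI, IAD, LHR, 21, 770), (DEN, IAD, BOS, 20, 9790), (DEN, IAD, CDG, 20, 9790), (DEN, IAD, DEN, 20, 9790), (DEN, IAD, JFK, 20, 9790), (DEN, IAD, LHR, 20, 9790), (SEA, IAD, BOS, 21, 770), (SEA, IAD, CDG, 21, 770), (SEA, IAD, DEN, 21, 770), (SEA, IAD, JFK, 21, 770), (SEA, IAD, LHR, 21, 770), (SF, IAD, BOS, 20, 9790), (SF, IAD, BOS, 29, 8860), (SF, IAD, CDG, 20, 9790), (SF, IAD, CDG, 29, 8860), (SF, IAD, DEN, 20, 9790), (SF, IAD, DEN, 29, 8860), (SF, IAD, JFK, 20, 9790), (SF, IAD, JFK, 29, 8860), (SF, IAD, LHR, 20, 9790), (SF, IAD, LHR, 29, 8860)}
Filtering on dist >= 2750 leaves {(BOS, IAD, BOS, 20, 9790), (BOS, IAD, CDG, 20, 9790), (BOS, IAD, DEN, 20, 9790), (BOS, IAD, JFK, 20, 9790), (BOS, IAD, LHR, 20, 9790), (BOS, SFO, HND, 7, 2750), (DEN, IAD, BOS, 20, 9790), (DEN, IAD, CDG, 20, 9790), (DEN, IAD, DEN, 20, 9790), (DEN, IAD, JFK, 20, 9790), (DEN, IAD, LHR, 20, 9790), (SF, IAD, BOS, 20, 9790), (SF, IAD, BOS, 29, 8860), (SF, IAD, CDG, 20, 9790), (SF, IAD, CDG, 29, 8860), (SF, IAD, DEN, 20, 9790), (SF, IAD, DEN, 29, 8860), (SF, IAD, JFK, 20, 9790), (SF, IAD, JFK, 29, 8860), (SF, IAD, LHR, 20, 9790), (SF, IAD, LHR, 29, 8860)}.
π[code, dist]: project onto (code, dist) (18 duplicate(s) eliminated) → {(IAD, 8860), (IAD, 9790), (SFO, 2750)}

{(IAD, 8860), (IAD, 9790), (SFO, 2750)}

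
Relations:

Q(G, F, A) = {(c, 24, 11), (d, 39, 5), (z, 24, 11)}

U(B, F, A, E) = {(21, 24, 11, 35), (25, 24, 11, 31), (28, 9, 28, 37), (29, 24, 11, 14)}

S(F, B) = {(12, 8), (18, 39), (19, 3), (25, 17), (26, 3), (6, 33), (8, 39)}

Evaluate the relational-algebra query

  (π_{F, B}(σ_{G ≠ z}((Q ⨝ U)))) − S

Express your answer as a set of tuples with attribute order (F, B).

{(24, 21), (24, 25), (24, 29)}

Natural join on F, A: {(c, 24, 11, 21, 35), (c, 24, 11, 25, 31), (c, 24, 11, 29, 14), (z, 24, 11, 21, 35), (z, 24, 11, 25, 31), (z, 24, 11, 29, 14)}
Apply σ_{G ≠ z}; surviving tuples: {(c, 24, 11, 21, 35), (c, 24, 11, 25, 31), (c, 24, 11, 29, 14)}
Keep only column(s) F, B: {(24, 21), (24, 25), (24, 29)}
Taking the difference: {(24, 21), (24, 25), (24, 29)}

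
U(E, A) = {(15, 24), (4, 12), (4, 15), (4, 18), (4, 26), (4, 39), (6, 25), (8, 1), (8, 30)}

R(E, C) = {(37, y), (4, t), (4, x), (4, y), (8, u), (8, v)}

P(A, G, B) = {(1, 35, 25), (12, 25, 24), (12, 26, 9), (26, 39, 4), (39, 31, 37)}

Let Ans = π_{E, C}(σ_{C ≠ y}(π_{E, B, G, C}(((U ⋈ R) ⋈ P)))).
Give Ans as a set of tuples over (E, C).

{(4, t), (4, x), (8, u), (8, v)}

Joining U and R on E yields {(4, 12, t), (4, 12, x), (4, 12, y), (4, 15, t), (4, 15, x), (4, 15, y), (4, 18, t), (4, 18, x), (4, 18, y), (4, 26, t), (4, 26, x), (4, 26, y), (4, 39, t), (4, 39, x), (4, 39, y), (8, 1, u), (8, 1, v), (8, 30, u), (8, 30, v)}.
Joining (U ⋈ R) and P on A yields {(4, 12, t, 25, 24), (4, 12, t, 26, 9), (4, 12, x, 25, 24), (4, 12, x, 26, 9), (4, 12, y, 25, 24), (4, 12, y, 26, 9), (4, 26, t, 39, 4), (4, 26, x, 39, 4), (4, 26, y, 39, 4), (4, 39, t, 31, 37), (4, 39, x, 31, 37), (4, 39, y, 31, 37), (8, 1, u, 35, 25), (8, 1, v, 35, 25)}.
π[E, B, G, C]: project onto (E, B, G, C) → {(4, 24, 25, t), (4, 24, 25, x), (4, 24, 25, y), (4, 37, 31, t), (4, 37, 31, x), (4, 37, 31, y), (4, 4, 39, t), (4, 4, 39, x), (4, 4, 39, y), (4, 9, 26, t), (4, 9, 26, x), (4, 9, 26, y), (8, 25, 35, u), (8, 25, 35, v)}
Apply σ_{C ≠ y}; surviving tuples: {(4, 24, 25, t), (4, 24, 25, x), (4, 37, 31, t), (4, 37, 31, x), (4, 4, 39, t), (4, 4, 39, x), (4, 9, 26, t), (4, 9, 26, x), (8, 25, 35, u), (8, 25, 35, v)}
π[E, C]: project onto (E, C) (6 duplicate(s) eliminated) → {(4, t), (4, x), (8, u), (8, v)}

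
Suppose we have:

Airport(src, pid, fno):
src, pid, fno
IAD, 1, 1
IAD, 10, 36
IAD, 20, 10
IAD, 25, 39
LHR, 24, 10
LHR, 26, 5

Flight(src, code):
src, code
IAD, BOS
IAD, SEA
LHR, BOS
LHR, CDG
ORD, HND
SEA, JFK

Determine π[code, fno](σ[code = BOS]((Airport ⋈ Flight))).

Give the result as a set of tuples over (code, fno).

Joining Airport and Flight on src yields {(IAD, 1, 1, BOS), (IAD, 1, 1, SEA), (IAD, 10, 36, BOS), (IAD, 10, 36, SEA), (IAD, 20, 10, BOS), (IAD, 20, 10, SEA), (IAD, 25, 39, BOS), (IAD, 25, 39, SEA), (LHR, 24, 10, BOS), (LHR, 24, 10, CDG), (LHR, 26, 5, BOS), (LHR, 26, 5, CDG)}.
Filtering on code = BOS leaves {(IAD, 1, 1, BOS), (IAD, 10, 36, BOS), (IAD, 20, 10, BOS), (IAD, 25, 39, BOS), (LHR, 24, 10, BOS), (LHR, 26, 5, BOS)}.
π_{code, fno} gives {(BOS, 1), (BOS, 10), (BOS, 36), (BOS, 39), (BOS, 5)} (1 duplicate(s) eliminated).

{(BOS, 1), (BOS, 10), (BOS, 36), (BOS, 39), (BOS, 5)}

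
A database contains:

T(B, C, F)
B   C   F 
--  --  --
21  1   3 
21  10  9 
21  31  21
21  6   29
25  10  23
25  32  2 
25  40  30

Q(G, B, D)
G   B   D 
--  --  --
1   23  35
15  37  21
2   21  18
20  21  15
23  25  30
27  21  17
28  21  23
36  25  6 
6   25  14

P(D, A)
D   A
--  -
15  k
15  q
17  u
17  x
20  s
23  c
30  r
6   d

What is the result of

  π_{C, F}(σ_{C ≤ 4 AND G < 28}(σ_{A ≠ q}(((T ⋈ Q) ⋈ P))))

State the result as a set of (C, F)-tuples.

{(1, 3)}

Natural join on B: {(21, 1, 3, 2, 18), (21, 1, 3, 20, 15), (21, 1, 3, 27, 17), (21, 1, 3, 28, 23), (21, 10, 9, 2, 18), (21, 10, 9, 20, 15), (21, 10, 9, 27, 17), (21, 10, 9, 28, 23), (21, 31, 21, 2, 18), (21, 31, 21, 20, 15), (21, 31, 21, 27, 17), (21, 31, 21, 28, 23), (21, 6, 29, 2, 18), (21, 6, 29, 20, 15), (21, 6, 29, 27, 17), (21, 6, 29, 28, 23), (25, 10, 23, 23, 30), (25, 10, 23, 36, 6), (25, 10, 23, 6, 14), (25, 32, 2, 23, 30), (25, 32, 2, 36, 6), (25, 32, 2, 6, 14), (25, 40, 30, 23, 30), (25, 40, 30, 36, 6), (25, 40, 30, 6, 14)}
Natural join on D: {(21, 1, 3, 20, 15, k), (21, 1, 3, 20, 15, q), (21, 1, 3, 27, 17, u), (21, 1, 3, 27, 17, x), (21, 1, 3, 28, 23, c), (21, 10, 9, 20, 15, k), (21, 10, 9, 20, 15, q), (21, 10, 9, 27, 17, u), (21, 10, 9, 27, 17, x), (21, 10, 9, 28, 23, c), (21, 31, 21, 20, 15, k), (21, 31, 21, 20, 15, q), (21, 31, 21, 27, 17, u), (21, 31, 21, 27, 17, x), (21, 31, 21, 28, 23, c), (21, 6, 29, 20, 15, k), (21, 6, 29, 20, 15, q), (21, 6, 29, 27, 17, u), (21, 6, 29, 27, 17, x), (21, 6, 29, 28, 23, c), (25, 10, 23, 23, 30, r), (25, 10, 23, 36, 6, d), (25, 32, 2, 23, 30, r), (25, 32, 2, 36, 6, d), (25, 40, 30, 23, 30, r), (25, 40, 30, 36, 6, d)}
Apply σ_{A ≠ q}; surviving tuples: {(21, 1, 3, 20, 15, k), (21, 1, 3, 27, 17, u), (21, 1, 3, 27, 17, x), (21, 1, 3, 28, 23, c), (21, 10, 9, 20, 15, k), (21, 10, 9, 27, 17, u), (21, 10, 9, 27, 17, x), (21, 10, 9, 28, 23, c), (21, 31, 21, 20, 15, k), (21, 31, 21, 27, 17, u), (21, 31, 21, 27, 17, x), (21, 31, 21, 28, 23, c), (21, 6, 29, 20, 15, k), (21, 6, 29, 27, 17, u), (21, 6, 29, 27, 17, x), (21, 6, 29, 28, 23, c), (25, 10, 23, 23, 30, r), (25, 10, 23, 36, 6, d), (25, 32, 2, 23, 30, r), (25, 32, 2, 36, 6, d), (25, 40, 30, 23, 30, r), (25, 40, 30, 36, 6, d)}
Apply σ_{C ≤ 4 AND G < 28}; surviving tuples: {(21, 1, 3, 20, 15, k), (21, 1, 3, 27, 17, u), (21, 1, 3, 27, 17, x)}
Keep only column(s) C, F (2 duplicate(s) eliminated): {(1, 3)}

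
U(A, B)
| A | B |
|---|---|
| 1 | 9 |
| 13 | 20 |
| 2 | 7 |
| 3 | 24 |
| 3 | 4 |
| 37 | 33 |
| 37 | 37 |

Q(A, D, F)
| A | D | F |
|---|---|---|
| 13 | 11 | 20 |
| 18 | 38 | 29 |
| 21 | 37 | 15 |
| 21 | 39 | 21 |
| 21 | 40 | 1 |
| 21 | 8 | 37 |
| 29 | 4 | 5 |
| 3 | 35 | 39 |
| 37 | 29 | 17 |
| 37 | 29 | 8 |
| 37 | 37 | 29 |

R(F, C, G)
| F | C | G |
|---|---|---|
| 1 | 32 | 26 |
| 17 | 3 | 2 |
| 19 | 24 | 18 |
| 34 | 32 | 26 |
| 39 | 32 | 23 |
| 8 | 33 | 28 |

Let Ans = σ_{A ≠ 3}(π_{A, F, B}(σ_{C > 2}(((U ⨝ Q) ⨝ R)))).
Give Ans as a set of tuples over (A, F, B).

Joining U and Q on A yields {(13, 20, 11, 20), (3, 24, 35, 39), (3, 4, 35, 39), (37, 33, 29, 17), (37, 33, 29, 8), (37, 33, 37, 29), (37, 37, 29, 17), (37, 37, 29, 8), (37, 37, 37, 29)}.
Joining (U ⨝ Q) and R on F yields {(3, 24, 35, 39, 32, 23), (3, 4, 35, 39, 32, 23), (37, 33, 29, 17, 3, 2), (37, 33, 29, 8, 33, 28), (37, 37, 29, 17, 3, 2), (37, 37, 29, 8, 33, 28)}.
σ[C > 2]: keep tuples satisfying C > 2 → {(3, 24, 35, 39, 32, 23), (3, 4, 35, 39, 32, 23), (37, 33, 29, 17, 3, 2), (37, 33, 29, 8, 33, 28), (37, 37, 29, 17, 3, 2), (37, 37, 29, 8, 33, 28)}
π_{A, F, B} gives {(3, 39, 24), (3, 39, 4), (37, 17, 33), (37, 17, 37), (37, 8, 33), (37, 8, 37)}.
σ[A ≠ 3]: keep tuples satisfying A ≠ 3 → {(37, 17, 33), (37, 17, 37), (37, 8, 33), (37, 8, 37)}

{(37, 17, 33), (37, 17, 37), (37, 8, 33), (37, 8, 37)}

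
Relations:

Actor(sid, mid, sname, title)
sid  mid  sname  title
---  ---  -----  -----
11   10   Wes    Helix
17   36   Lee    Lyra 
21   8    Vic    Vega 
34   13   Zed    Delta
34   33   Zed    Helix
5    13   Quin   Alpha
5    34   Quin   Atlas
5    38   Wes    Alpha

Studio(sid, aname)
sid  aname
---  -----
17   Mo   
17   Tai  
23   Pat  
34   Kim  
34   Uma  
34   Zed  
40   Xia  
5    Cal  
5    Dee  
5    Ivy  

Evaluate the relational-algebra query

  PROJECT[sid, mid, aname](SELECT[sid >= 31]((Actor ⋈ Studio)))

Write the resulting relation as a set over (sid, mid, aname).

Natural join on sid: {(17, 36, Lee, Lyra, Mo), (17, 36, Lee, Lyra, Tai), (34, 13, Zed, Delta, Kim), (34, 13, Zed, Delta, Uma), (34, 13, Zed, Delta, Zed), (34, 33, Zed, Helix, Kim), (34, 33, Zed, Helix, Uma), (34, 33, Zed, Helix, Zed), (5, 13, Quin, Alpha, Cal), (5, 13, Quin, Alpha, Dee), (5, 13, Quin, Alpha, Ivy), (5, 34, Quin, Atlas, Cal), (5, 34, Quin, Atlas, Dee), (5, 34, Quin, Atlas, Ivy), (5, 38, Wes, Alpha, Cal), (5, 38, Wes, Alpha, Dee), (5, 38, Wes, Alpha, Ivy)}
Selection sid >= 31: {(34, 13, Zed, Delta, Kim), (34, 13, Zed, Delta, Uma), (34, 13, Zed, Delta, Zed), (34, 33, Zed, Helix, Kim), (34, 33, Zed, Helix, Uma), (34, 33, Zed, Helix, Zed)}
Keep only column(s) sid, mid, aname: {(34, 13, Kim), (34, 13, Uma), (34, 13, Zed), (34, 33, Kim), (34, 33, Uma), (34, 33, Zed)}

{(34, 13, Kim), (34, 13, Uma), (34, 13, Zed), (34, 33, Kim), (34, 33, Uma), (34, 33, Zed)}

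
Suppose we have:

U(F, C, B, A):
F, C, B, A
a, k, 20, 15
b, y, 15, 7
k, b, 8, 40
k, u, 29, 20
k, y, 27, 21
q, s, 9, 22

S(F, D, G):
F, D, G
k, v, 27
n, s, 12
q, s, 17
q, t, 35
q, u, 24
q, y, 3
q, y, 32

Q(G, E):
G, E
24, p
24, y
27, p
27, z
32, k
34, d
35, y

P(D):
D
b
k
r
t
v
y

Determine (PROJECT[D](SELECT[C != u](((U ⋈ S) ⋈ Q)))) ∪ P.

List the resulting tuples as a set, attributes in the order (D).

Natural join on F: {(k, b, 8, 40, v, 27), (k, u, 29, 20, v, 27), (k, y, 27, 21, v, 27), (q, s, 9, 22, s, 17), (q, s, 9, 22, t, 35), (q, s, 9, 22, u, 24), (q, s, 9, 22, y, 3), (q, s, 9, 22, y, 32)}
Natural join on G: {(k, b, 8, 40, v, 27, p), (k, b, 8, 40, v, 27, z), (k, u, 29, 20, v, 27, p), (k, u, 29, 20, v, 27, z), (k, y, 27, 21, v, 27, p), (k, y, 27, 21, v, 27, z), (q, s, 9, 22, t, 35, y), (q, s, 9, 22, u, 24, p), (q, s, 9, 22, u, 24, y), (q, s, 9, 22, y, 32, k)}
Apply σ_{C != u}; surviving tuples: {(k, b, 8, 40, v, 27, p), (k, b, 8, 40, v, 27, z), (k, y, 27, 21, v, 27, p), (k, y, 27, 21, v, 27, z), (q, s, 9, 22, t, 35, y), (q, s, 9, 22, u, 24, p), (q, s, 9, 22, u, 24, y), (q, s, 9, 22, y, 32, k)}
Keep only column(s) D (4 duplicate(s) eliminated): {t, u, v, y}
Union: {t, u, v, y} with {b, k, r, t, v, y} → {b, k, r, t, u, v, y}

{b, k, r, t, u, v, y}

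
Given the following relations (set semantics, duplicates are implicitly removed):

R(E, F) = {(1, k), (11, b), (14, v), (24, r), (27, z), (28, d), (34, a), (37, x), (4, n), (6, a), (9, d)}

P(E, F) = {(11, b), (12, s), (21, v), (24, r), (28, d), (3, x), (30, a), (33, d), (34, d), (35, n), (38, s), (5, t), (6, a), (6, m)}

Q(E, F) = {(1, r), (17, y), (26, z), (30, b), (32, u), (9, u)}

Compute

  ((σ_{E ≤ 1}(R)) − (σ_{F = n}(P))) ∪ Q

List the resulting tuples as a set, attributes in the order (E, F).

{(1, k), (1, r), (17, y), (26, z), (30, b), (32, u), (9, u)}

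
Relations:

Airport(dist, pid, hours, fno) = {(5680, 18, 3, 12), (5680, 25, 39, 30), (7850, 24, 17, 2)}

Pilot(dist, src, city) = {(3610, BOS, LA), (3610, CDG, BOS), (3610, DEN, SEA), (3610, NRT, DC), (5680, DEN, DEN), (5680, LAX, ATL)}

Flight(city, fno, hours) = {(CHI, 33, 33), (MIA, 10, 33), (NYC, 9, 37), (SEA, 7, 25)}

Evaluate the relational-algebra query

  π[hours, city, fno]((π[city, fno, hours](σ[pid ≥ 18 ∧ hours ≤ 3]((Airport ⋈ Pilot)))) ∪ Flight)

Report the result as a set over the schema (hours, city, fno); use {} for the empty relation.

{(25, SEA, 7), (3, ATL, 12), (3, DEN, 12), (33, CHI, 33), (33, MIA, 10), (37, NYC, 9)}

Natural join on dist: {(5680, 18, 3, 12, DEN, DEN), (5680, 18, 3, 12, LAX, ATL), (5680, 25, 39, 30, DEN, DEN), (5680, 25, 39, 30, LAX, ATL)}
σ[pid ≥ 18 ∧ hours ≤ 3]: keep tuples satisfying pid ≥ 18 ∧ hours ≤ 3 → {(5680, 18, 3, 12, DEN, DEN), (5680, 18, 3, 12, LAX, ATL)}
Projecting to city, fno, hours: {(ATL, 12, 3), (DEN, 12, 3)}
Union: {(ATL, 12, 3), (DEN, 12, 3)} with {(CHI, 33, 33), (MIA, 10, 33), (NYC, 9, 37), (SEA, 7, 25)} → {(ATL, 12, 3), (CHI, 33, 33), (DEN, 12, 3), (MIA, 10, 33), (NYC, 9, 37), (SEA, 7, 25)}
Projecting to hours, city, fno: {(25, SEA, 7), (3, ATL, 12), (3, DEN, 12), (33, CHI, 33), (33, MIA, 10), (37, NYC, 9)}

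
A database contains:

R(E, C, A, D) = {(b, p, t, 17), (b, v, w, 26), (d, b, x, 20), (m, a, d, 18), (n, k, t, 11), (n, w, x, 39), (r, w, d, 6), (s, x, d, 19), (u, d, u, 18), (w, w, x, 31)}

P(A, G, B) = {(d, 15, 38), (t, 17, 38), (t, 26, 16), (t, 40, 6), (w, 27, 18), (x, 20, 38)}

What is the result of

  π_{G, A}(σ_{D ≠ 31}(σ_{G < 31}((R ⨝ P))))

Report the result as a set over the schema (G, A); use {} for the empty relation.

Natural join on A: {(b, p, t, 17, 17, 38), (b, p, t, 17, 26, 16), (b, p, t, 17, 40, 6), (b, v, w, 26, 27, 18), (d, b, x, 20, 20, 38), (m, a, d, 18, 15, 38), (n, k, t, 11, 17, 38), (n, k, t, 11, 26, 16), (n, k, t, 11, 40, 6), (n, w, x, 39, 20, 38), (r, w, d, 6, 15, 38), (s, x, d, 19, 15, 38), (w, w, x, 31, 20, 38)}
Apply σ_{G < 31}; surviving tuples: {(b, p, t, 17, 17, 38), (b, p, t, 17, 26, 16), (b, v, w, 26, 27, 18), (d, b, x, 20, 20, 38), (m, a, d, 18, 15, 38), (n, k, t, 11, 17, 38), (n, k, t, 11, 26, 16), (n, w, x, 39, 20, 38), (r, w, d, 6, 15, 38), (s, x, d, 19, 15, 38), (w, w, x, 31, 20, 38)}
Apply σ_{D ≠ 31}; surviving tuples: {(b, p, t, 17, 17, 38), (b, p, t, 17, 26, 16), (b, v, w, 26, 27, 18), (d, b, x, 20, 20, 38), (m, a, d, 18, 15, 38), (n, k, t, 11, 17, 38), (n, k, t, 11, 26, 16), (n, w, x, 39, 20, 38), (r, w, d, 6, 15, 38), (s, x, d, 19, 15, 38)}
π[G, A]: project onto (G, A) (5 duplicate(s) eliminated) → {(15, d), (17, t), (20, x), (26, t), (27, w)}

{(15, d), (17, t), (20, x), (26, t), (27, w)}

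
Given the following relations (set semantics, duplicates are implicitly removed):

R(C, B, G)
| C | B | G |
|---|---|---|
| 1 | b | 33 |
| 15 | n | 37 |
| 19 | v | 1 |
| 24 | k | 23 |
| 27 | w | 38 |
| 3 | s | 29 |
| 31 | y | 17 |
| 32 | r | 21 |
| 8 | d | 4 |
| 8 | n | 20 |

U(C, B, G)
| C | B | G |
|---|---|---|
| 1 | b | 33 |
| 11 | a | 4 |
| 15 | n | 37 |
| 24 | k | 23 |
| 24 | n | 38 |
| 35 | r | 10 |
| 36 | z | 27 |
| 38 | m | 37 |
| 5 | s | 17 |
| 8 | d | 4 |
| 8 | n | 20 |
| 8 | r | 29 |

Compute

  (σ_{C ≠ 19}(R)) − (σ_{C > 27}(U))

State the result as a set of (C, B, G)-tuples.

Selection C ≠ 19: {(1, b, 33), (15, n, 37), (24, k, 23), (27, w, 38), (3, s, 29), (31, y, 17), (32, r, 21), (8, d, 4), (8, n, 20)}
Selection C > 27: {(35, r, 10), (36, z, 27), (38, m, 37)}
Taking the difference: {(1, b, 33), (15, n, 37), (24, k, 23), (27, w, 38), (3, s, 29), (31, y, 17), (32, r, 21), (8, d, 4), (8, n, 20)}

{(1, b, 33), (15, n, 37), (24, k, 23), (27, w, 38), (3, s, 29), (31, y, 17), (32, r, 21), (8, d, 4), (8, n, 20)}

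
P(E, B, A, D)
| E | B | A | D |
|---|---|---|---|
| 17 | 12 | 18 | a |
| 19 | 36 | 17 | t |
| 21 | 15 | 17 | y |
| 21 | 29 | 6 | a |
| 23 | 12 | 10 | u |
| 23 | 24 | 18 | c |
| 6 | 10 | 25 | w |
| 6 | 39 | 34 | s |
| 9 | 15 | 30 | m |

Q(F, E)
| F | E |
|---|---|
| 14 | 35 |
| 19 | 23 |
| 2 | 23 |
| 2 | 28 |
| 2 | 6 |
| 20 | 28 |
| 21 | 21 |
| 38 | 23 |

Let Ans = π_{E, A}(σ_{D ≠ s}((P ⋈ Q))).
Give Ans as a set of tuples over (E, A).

Joining P and Q on E yields {(21, 15, 17, y, 21), (21, 29, 6, a, 21), (23, 12, 10, u, 19), (23, 12, 10, u, 2), (23, 12, 10, u, 38), (23, 24, 18, c, 19), (23, 24, 18, c, 2), (23, 24, 18, c, 38), (6, 10, 25, w, 2), (6, 39, 34, s, 2)}.
Apply σ_{D ≠ s}; surviving tuples: {(21, 15, 17, y, 21), (21, 29, 6, a, 21), (23, 12, 10, u, 19), (23, 12, 10, u, 2), (23, 12, 10, u, 38), (23, 24, 18, c, 19), (23, 24, 18, c, 2), (23, 24, 18, c, 38), (6, 10, 25, w, 2)}
π[E, A]: project onto (E, A) (4 duplicate(s) eliminated) → {(21, 17), (21, 6), (23, 10), (23, 18), (6, 25)}

{(21, 17), (21, 6), (23, 10), (23, 18), (6, 25)}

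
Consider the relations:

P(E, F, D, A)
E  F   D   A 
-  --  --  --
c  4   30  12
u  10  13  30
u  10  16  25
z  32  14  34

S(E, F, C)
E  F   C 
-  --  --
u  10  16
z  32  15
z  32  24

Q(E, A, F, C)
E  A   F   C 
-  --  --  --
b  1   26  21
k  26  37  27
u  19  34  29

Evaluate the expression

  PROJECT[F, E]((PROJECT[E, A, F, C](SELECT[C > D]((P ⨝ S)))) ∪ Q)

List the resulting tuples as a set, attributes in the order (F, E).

Natural join on E, F: {(u, 10, 13, 30, 16), (u, 10, 16, 25, 16), (z, 32, 14, 34, 15), (z, 32, 14, 34, 24)}
Selection C > D: {(u, 10, 13, 30, 16), (z, 32, 14, 34, 15), (z, 32, 14, 34, 24)}
π_{E, A, F, C} gives {(u, 30, 10, 16), (z, 34, 32, 15), (z, 34, 32, 24)}.
Taking the union: {(b, 1, 26, 21), (k, 26, 37, 27), (u, 19, 34, 29), (u, 30, 10, 16), (z, 34, 32, 15), (z, 34, 32, 24)}
π_{F, E} gives {(10, u), (26, b), (32, z), (34, u), (37, k)} (1 duplicate(s) eliminated).

{(10, u), (26, b), (32, z), (34, u), (37, k)}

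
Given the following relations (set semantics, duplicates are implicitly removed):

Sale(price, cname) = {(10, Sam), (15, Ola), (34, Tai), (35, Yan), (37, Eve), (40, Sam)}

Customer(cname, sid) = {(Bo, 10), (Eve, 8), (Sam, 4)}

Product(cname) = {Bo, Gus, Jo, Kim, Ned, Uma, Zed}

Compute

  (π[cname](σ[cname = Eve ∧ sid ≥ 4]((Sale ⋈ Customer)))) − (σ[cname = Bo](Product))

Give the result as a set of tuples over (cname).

{Eve}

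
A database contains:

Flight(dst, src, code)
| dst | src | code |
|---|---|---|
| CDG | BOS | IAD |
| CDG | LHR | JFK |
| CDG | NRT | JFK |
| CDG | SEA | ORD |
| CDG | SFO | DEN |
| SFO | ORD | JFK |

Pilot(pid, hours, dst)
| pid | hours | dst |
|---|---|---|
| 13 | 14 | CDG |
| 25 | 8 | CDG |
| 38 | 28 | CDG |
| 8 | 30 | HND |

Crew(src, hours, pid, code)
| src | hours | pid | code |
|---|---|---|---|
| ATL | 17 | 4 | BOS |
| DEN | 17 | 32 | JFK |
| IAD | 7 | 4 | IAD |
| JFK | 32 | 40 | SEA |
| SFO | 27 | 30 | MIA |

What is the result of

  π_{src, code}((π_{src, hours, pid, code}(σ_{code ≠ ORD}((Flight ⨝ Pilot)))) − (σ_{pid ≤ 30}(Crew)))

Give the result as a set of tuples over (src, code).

{(BOS, IAD), (LHR, JFK), (NRT, JFK), (SFO, DEN)}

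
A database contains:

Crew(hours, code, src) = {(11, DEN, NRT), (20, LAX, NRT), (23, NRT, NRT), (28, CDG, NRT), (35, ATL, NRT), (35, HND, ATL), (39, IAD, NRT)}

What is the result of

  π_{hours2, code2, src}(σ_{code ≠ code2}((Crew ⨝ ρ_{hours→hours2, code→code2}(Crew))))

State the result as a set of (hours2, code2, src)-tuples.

{(11, DEN, NRT), (20, LAX, NRT), (23, NRT, NRT), (28, CDG, NRT), (35, ATL, NRT), (39, IAD, NRT)}

ρ[hours→hours2, code→code2]: schema becomes (hours2, code2, src); tuples unchanged.
Joining Crew and ρ_{hours→hours2, code→code2}(Crew) on src yields {(11, DEN, NRT, 11, DEN), (11, DEN, NRT, 20, LAX), (11, DEN, NRT, 23, NRT), (11, DEN, NRT, 28, CDG), (11, DEN, NRT, 35, ATL), (11, DEN, NRT, 39, IAD), (20, LAX, NRT, 11, DEN), (20, LAX, NRT, 20, LAX), (20, LAX, NRT, 23, NRT), (20, LAX, NRT, 28, CDG), (20, LAX, NRT, 35, ATL), (20, LAX, NRT, 39, IAD), (23, NRT, NRT, 11, DEN), (23, NRT, NRT, 20, LAX), (23, NRT, NRT, 23, NRT), (23, NRT, NRT, 28, CDG), (23, NRT, NRT, 35, ATL), (23, NRT, NRT, 39, IAD), (28, CDG, NRT, 11, DEN), (28, CDG, NRT, 20, LAX), (28, CDG, NRT, 23, NRT), (28, CDG, NRT, 28, CDG), (28, CDG, NRT, 35, ATL), (28, CDG, NRT, 39, IAD), (35, ATL, NRT, 11, DEN), (35, ATL, NRT, 20, LAX), (35, ATL, NRT, 23, NRT), (35, ATL, NRT, 28, CDG), (35, ATL, NRT, 35, ATL), (35, ATL, NRT, 39, IAD), (35, HND, ATL, 35, HND), (39, IAD, NRT, 11, DEN), (39, IAD, NRT, 20, LAX), (39, IAD, NRT, 23, NRT), (39, IAD, NRT, 28, CDG), (39, IAD, NRT, 35, ATL), (39, IAD, NRT, 39, IAD)}.
Filtering on code ≠ code2 leaves {(11, DEN, NRT, 20, LAX), (11, DEN, NRT, 23, NRT), (11, DEN, NRT, 28, CDG), (11, DEN, NRT, 35, ATL), (11, DEN, NRT, 39, IAD), (20, LAX, NRT, 11, DEN), (20, LAX, NRT, 23, NRT), (20, LAX, NRT, 28, CDG), (20, LAX, NRT, 35, ATL), (20, LAX, NRT, 39, IAD), (23, NRT, NRT, 11, DEN), (23, NRT, NRT, 20, LAX), (23, NRT, NRT, 28, CDG), (23, NRT, NRT, 35, ATL), (23, NRT, NRT, 39, IAD), (28, CDG, NRT, 11, DEN), (28, CDG, NRT, 20, LAX), (28, CDG, NRT, 23, NRT), (28, CDG, NRT, 35, ATL), (28, CDG, NRT, 39, IAD), (35, ATL, NRT, 11, DEN), (35, ATL, NRT, 20, LAX), (35, ATL, NRT, 23, NRT), (35, ATL, NRT, 28, CDG), (35, ATL, NRT, 39, IAD), (39, IAD, NRT, 11, DEN), (39, IAD, NRT, 20, LAX), (39, IAD, NRT, 23, NRT), (39, IAD, NRT, 28, CDG), (39, IAD, NRT, 35, ATL)}.
Projecting to hours2, code2, src (24 duplicate(s) eliminated): {(11, DEN, NRT), (20, LAX, NRT), (23, NRT, NRT), (28, CDG, NRT), (35, ATL, NRT), (39, IAD, NRT)}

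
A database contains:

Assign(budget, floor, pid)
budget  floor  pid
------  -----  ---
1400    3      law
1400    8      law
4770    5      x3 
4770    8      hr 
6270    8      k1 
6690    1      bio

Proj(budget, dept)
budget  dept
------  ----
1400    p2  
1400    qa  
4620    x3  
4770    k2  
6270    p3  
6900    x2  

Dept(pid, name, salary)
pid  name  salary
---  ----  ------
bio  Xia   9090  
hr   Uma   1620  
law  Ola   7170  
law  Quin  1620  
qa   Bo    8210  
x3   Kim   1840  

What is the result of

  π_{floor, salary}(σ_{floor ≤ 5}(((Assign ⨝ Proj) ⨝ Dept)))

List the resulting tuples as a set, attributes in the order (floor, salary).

Natural join on budget: {(1400, 3, law, p2), (1400, 3, law, qa), (1400, 8, law, p2), (1400, 8, law, qa), (4770, 5, x3, k2), (4770, 8, hr, k2), (6270, 8, k1, p3)}
Natural join on pid: {(1400, 3, law, p2, Ola, 7170), (1400, 3, law, p2, Quin, 1620), (1400, 3, law, qa, Ola, 7170), (1400, 3, law, qa, Quin, 1620), (1400, 8, law, p2, Ola, 7170), (1400, 8, law, p2, Quin, 1620), (1400, 8, law, qa, Ola, 7170), (1400, 8, law, qa, Quin, 1620), (4770, 5, x3, k2, Kim, 1840), (4770, 8, hr, k2, Uma, 1620)}
Selection floor ≤ 5: {(1400, 3, law, p2, Ola, 7170), (1400, 3, law, p2, Quin, 1620), (1400, 3, law, qa, Ola, 7170), (1400, 3, law, qa, Quin, 1620), (4770, 5, x3, k2, Kim, 1840)}
π_{floor, salary} gives {(3, 1620), (3, 7170), (5, 1840)} (2 duplicate(s) eliminated).

{(3, 1620), (3, 7170), (5, 1840)}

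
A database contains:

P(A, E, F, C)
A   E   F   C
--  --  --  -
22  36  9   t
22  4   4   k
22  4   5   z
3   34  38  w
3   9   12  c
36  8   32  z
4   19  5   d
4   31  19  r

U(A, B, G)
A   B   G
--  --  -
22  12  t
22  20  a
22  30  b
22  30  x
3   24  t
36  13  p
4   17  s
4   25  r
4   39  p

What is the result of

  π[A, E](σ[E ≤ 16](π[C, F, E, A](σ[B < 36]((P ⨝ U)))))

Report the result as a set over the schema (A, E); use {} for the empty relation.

{(22, 4), (3, 9), (36, 8)}

Joining P and U on A yields {(22, 36, 9, t, 12, t), (22, 36, 9, t, 20, a), (22, 36, 9, t, 30, b), (22, 36, 9, t, 30, x), (22, 4, 4, k, 12, t), (22, 4, 4, k, 20, a), (22, 4, 4, k, 30, b), (22, 4, 4, k, 30, x), (22, 4, 5, z, 12, t), (22, 4, 5, z, 20, a), (22, 4, 5, z, 30, b), (22, 4, 5, z, 30, x), (3, 34, 38, w, 24, t), (3, 9, 12, c, 24, t), (36, 8, 32, z, 13, p), (4, 19, 5, d, 17, s), (4, 19, 5, d, 25, r), (4, 19, 5, d, 39, p), (4, 31, 19, r, 17, s), (4, 31, 19, r, 25, r), (4, 31, 19, r, 39, p)}.
Selection B < 36: {(22, 36, 9, t, 12, t), (22, 36, 9, t, 20, a), (22, 36, 9, t, 30, b), (22, 36, 9, t, 30, x), (22, 4, 4, k, 12, t), (22, 4, 4, k, 20, a), (22, 4, 4, k, 30, b), (22, 4, 4, k, 30, x), (22, 4, 5, z, 12, t), (22, 4, 5, z, 20, a), (22, 4, 5, z, 30, b), (22, 4, 5, z, 30, x), (3, 34, 38, w, 24, t), (3, 9, 12, c, 24, t), (36, 8, 32, z, 13, p), (4, 19, 5, d, 17, s), (4, 19, 5, d, 25, r), (4, 31, 19, r, 17, s), (4, 31, 19, r, 25, r)}
π[C, F, E, A]: project onto (C, F, E, A) (11 duplicate(s) eliminated) → {(c, 12, 9, 3), (d, 5, 19, 4), (k, 4, 4, 22), (r, 19, 31, 4), (t, 9, 36, 22), (w, 38, 34, 3), (z, 32, 8, 36), (z, 5, 4, 22)}
Selection E ≤ 16: {(c, 12, 9, 3), (k, 4, 4, 22), (z, 32, 8, 36), (z, 5, 4, 22)}
π[A, E]: project onto (A, E) (1 duplicate(s) eliminated) → {(22, 4), (3, 9), (36, 8)}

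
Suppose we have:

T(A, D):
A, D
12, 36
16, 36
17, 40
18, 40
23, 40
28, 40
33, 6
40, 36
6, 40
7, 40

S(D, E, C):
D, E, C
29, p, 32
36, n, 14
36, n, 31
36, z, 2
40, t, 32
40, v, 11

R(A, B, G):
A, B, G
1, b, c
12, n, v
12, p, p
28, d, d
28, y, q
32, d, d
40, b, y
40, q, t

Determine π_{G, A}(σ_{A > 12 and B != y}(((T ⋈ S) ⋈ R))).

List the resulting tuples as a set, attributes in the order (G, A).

T ⋈ S (natural join on D): {(12, 36, n, 14), (12, 36, n, 31), (12, 36, z, 2), (16, 36, n, 14), (16, 36, n, 31), (16, 36, z, 2), (17, 40, t, 32), (17, 40, v, 11), (18, 40, t, 32), (18, 40, v, 11), (23, 40, t, 32), (23, 40, v, 11), (28, 40, t, 32), (28, 40, v, 11), (40, 36, n, 14), (40, 36, n, 31), (40, 36, z, 2), (6, 40, t, 32), (6, 40, v, 11), (7, 40, t, 32), (7, 40, v, 11)}
(T ⋈ S) ⋈ R (natural join on A): {(12, 36, n, 14, n, v), (12, 36, n, 14, p, p), (12, 36, n, 31, n, v), (12, 36, n, 31, p, p), (12, 36, z, 2, n, v), (12, 36, z, 2, p, p), (28, 40, t, 32, d, d), (28, 40, t, 32, y, q), (28, 40, v, 11, d, d), (28, 40, v, 11, y, q), (40, 36, n, 14, b, y), (40, 36, n, 14, q, t), (40, 36, n, 31, b, y), (40, 36, n, 31, q, t), (40, 36, z, 2, b, y), (40, 36, z, 2, q, t)}
Apply σ_{A > 12 and B != y}; surviving tuples: {(28, 40, t, 32, d, d), (28, 40, v, 11, d, d), (40, 36, n, 14, b, y), (40, 36, n, 14, q, t), (40, 36, n, 31, b, y), (40, 36, n, 31, q, t), (40, 36, z, 2, b, y), (40, 36, z, 2, q, t)}
π_{G, A} gives {(d, 28), (t, 40), (y, 40)} (5 duplicate(s) eliminated).

{(d, 28), (t, 40), (y, 40)}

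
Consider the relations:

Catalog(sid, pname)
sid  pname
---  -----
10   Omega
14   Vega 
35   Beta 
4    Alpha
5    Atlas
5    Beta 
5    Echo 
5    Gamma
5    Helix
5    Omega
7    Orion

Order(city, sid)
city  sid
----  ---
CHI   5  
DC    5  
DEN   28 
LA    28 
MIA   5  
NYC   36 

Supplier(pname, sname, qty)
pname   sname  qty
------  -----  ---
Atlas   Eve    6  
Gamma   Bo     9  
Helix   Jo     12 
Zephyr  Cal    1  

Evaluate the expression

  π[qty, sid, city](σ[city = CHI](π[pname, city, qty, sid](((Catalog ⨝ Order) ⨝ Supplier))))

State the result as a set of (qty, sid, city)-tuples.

{(12, 5, CHI), (6, 5, CHI), (9, 5, CHI)}

Joining Catalog and Order on sid yields {(5, Atlas, CHI), (5, Atlas, DC), (5, Atlas, MIA), (5, Beta, CHI), (5, Beta, DC), (5, Beta, MIA), (5, Echo, CHI), (5, Echo, DC), (5, Echo, MIA), (5, Gamma, CHI), (5, Gamma, DC), (5, Gamma, MIA), (5, Helix, CHI), (5, Helix, DC), (5, Helix, MIA), (5, Omega, CHI), (5, Omega, DC), (5, Omega, MIA)}.
Joining (Catalog ⨝ Order) and Supplier on pname yields {(5, Atlas, CHI, Eve, 6), (5, Atlas, DC, Eve, 6), (5, Atlas, MIA, Eve, 6), (5, Gamma, CHI, Bo, 9), (5, Gamma, DC, Bo, 9), (5, Gamma, MIA, Bo, 9), (5, Helix, CHI, Jo, 12), (5, Helix, DC, Jo, 12), (5, Helix, MIA, Jo, 12)}.
Keep only column(s) pname, city, qty, sid: {(Atlas, CHI, 6, 5), (Atlas, DC, 6, 5), (Atlas, MIA, 6, 5), (Gamma, CHI, 9, 5), (Gamma, DC, 9, 5), (Gamma, MIA, 9, 5), (Helix, CHI, 12, 5), (Helix, DC, 12, 5), (Helix, MIA, 12, 5)}
Selection city = CHI: {(Atlas, CHI, 6, 5), (Gamma, CHI, 9, 5), (Helix, CHI, 12, 5)}
Keep only column(s) qty, sid, city: {(12, 5, CHI), (6, 5, CHI), (9, 5, CHI)}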